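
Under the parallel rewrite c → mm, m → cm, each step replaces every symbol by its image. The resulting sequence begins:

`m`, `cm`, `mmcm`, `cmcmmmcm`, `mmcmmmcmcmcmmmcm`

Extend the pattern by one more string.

cmcmmmcmcmcmmmcmmmcmmmcmcmcmmmcm

φ(mmcmmmcmcmcmmmcm) expands symbol-by-symbol to cm cm mm cm cm cm mm cm mm cm mm cm cm cm mm cm; joining the 16 pieces gives the next term.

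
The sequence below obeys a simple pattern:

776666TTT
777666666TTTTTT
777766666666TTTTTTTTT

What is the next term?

777776666666666TTTTTTTTTTTT

Each string has the form 7^{n+1} 6^{2n+2} T^{3n} (n = 1, 2, …).
For the next term, n = 4, so the run lengths are 5, 10, 12.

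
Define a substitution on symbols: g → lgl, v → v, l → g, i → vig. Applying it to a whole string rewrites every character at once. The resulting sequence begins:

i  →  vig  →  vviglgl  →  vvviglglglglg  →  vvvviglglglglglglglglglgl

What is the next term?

vvvvviglglglglglglglglglglglglglglglglglglglglg

Applying the rule to each of the 25 symbols of vvvviglglglglglglglglglgl gives the pieces v v v v vig lgl g lgl g lgl g lgl g lgl g lgl g lgl g lgl g lgl g lgl g, which concatenate to the answer.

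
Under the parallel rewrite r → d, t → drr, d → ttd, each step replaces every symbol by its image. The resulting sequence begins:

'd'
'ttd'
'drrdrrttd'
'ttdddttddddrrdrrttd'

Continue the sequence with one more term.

Rewriting the 19 symbols of ttdddttddddrrdrrttd one by one yields drr drr ttd ttd ttd drr drr ttd ttd ttd ttd d d ttd d d drr drr ttd; concatenated:

drrdrrttdttdttddrrdrrttdttdttdttdddttddddrrdrrttd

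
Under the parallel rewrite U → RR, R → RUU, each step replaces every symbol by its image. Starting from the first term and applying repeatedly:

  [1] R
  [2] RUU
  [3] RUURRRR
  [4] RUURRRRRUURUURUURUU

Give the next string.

Replace each of the 19 characters of RUURRRRRUURUURUURUU in place — RUU RR RR RUU RUU RUU RUU RUU RR RR RUU RR RR RUU RR RR RUU RR RR — and concatenate.

RUURRRRRUURUURUURUURUURRRRRUURRRRRUURRRRRUURRRR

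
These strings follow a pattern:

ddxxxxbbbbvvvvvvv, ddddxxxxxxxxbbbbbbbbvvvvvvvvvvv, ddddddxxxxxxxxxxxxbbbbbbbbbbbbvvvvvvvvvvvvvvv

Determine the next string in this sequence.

Reading off run lengths: d runs 2, 4, 6; x runs 4, 8, 12; b runs 4, 8, 12; v runs 7, 11, 15 — each is linear in n (n = 1, 2, …).
Setting n = 4 gives 8, 16, 16, 19 characters in each block.

ddddddddxxxxxxxxxxxxxxxxbbbbbbbbbbbbbbbbvvvvvvvvvvvvvvvvvvv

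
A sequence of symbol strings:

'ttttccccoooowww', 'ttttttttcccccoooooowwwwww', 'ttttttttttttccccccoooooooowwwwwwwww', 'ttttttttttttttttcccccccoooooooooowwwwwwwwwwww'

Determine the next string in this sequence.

ttttttttttttttttttttccccccccoooooooooooowwwwwwwwwwwwwww

Term n consists of 4n t's, followed by n+3 c's, followed by 2n+2 o's, followed by 3n w's (n = 1, 2, …).
At n = 5 the blocks have lengths 20, 8, 12, 15.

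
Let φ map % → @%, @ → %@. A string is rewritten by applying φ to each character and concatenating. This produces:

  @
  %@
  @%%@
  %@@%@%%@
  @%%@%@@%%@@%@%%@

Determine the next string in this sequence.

φ(@%%@%@@%%@@%@%%@) expands symbol-by-symbol to %@ @% @% %@ @% %@ %@ @% @% %@ %@ @% %@ @% @% %@; joining the 16 pieces gives the next term.

%@@%@%%@@%%@%@@%@%%@%@@%%@@%@%%@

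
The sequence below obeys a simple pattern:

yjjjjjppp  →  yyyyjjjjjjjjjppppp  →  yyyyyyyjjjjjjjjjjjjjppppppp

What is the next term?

The n-th term is 3n-2 y's then 4n+1 j's then 2n+1 p's (n = 1, 2, …).
Setting n = 4 gives 10, 17, 9 characters in each block.

yyyyyyyyyyjjjjjjjjjjjjjjjjjppppppppp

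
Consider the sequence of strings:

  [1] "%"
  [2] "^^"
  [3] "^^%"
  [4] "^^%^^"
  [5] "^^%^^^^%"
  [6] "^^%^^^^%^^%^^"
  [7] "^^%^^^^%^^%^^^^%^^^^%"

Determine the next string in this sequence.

This is a Fibonacci-style word recurrence s(k) = s(k−1)·s(k−2): e.g. ^^·% = ^^%.
The next term joins ^^%^^^^%^^%^^^^%^^^^% and ^^%^^^^%^^%^^.

^^%^^^^%^^%^^^^%^^^^%^^%^^^^%^^%^^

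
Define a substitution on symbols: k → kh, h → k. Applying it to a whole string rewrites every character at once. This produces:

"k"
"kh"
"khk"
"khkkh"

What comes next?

Expanding khkkh: k→kh, h→k, k→kh, k→kh, h→k. Concatenated: kh k kh kh k.

khkkhkhk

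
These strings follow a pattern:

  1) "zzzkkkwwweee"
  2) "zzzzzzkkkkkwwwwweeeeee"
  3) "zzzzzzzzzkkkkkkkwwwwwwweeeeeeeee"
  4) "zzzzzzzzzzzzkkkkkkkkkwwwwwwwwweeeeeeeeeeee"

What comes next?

The n-th term is 3n z's then 2n+1 k's then 2n+1 w's then 3n e's (n = 1, 2, …).
For the next term, n = 5, so the run lengths are 15, 11, 11, 15.

zzzzzzzzzzzzzzzkkkkkkkkkkkwwwwwwwwwwweeeeeeeeeeeeeee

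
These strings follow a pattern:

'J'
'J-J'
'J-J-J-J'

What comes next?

Each string is two copies of the previous one joined by '-'.
So the next term is two copies of J-J-J-J with '-' between the halves.

J-J-J-J-J-J-J-J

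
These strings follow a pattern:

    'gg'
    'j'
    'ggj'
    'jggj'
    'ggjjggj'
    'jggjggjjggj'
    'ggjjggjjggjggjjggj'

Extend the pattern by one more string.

This is a Fibonacci-style word recurrence s(k) = s(k−2)·s(k−1): e.g. gg·j = ggj.
Continuing: jggjggjjggj · ggjjggjjggjggjjggj gives term 8.

jggjggjjggjggjjggjjggjggjjggj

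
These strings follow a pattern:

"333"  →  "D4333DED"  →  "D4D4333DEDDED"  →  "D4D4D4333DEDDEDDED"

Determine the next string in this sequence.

D4D4D4D4333DEDDEDDEDDED

s(k+1) = D4·s(k)·DED, so each term gains D4 as a prefix and DED as a suffix.
One more step from D4D4D4333DEDDEDDED gives the answer.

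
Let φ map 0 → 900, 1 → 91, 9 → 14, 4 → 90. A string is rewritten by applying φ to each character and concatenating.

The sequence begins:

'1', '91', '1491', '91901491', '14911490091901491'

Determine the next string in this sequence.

9190149191901490090014911490091901491

Replace each of the 17 characters of 14911490091901491 in place — 91 90 14 91 91 90 14 900 900 14 91 14 900 91 90 14 91 — and concatenate.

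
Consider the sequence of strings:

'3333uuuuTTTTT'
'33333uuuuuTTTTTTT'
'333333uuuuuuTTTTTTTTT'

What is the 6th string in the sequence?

The n-th term is n+2 3's then n+2 u's then 2n+1 T's, where the shown terms are n = 2, 3, 4.
Setting n = 7 gives 9, 9, 15 characters in each block.

333333333uuuuuuuuuTTTTTTTTTTTTTTT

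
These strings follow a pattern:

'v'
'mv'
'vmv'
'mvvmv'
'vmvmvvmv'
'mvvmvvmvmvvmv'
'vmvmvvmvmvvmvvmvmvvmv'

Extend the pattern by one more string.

mvvmvvmvmvvmvvmvmvvmvmvvmvvmvmvvmv

This is a Fibonacci-style word recurrence s(k) = s(k−2)·s(k−1): e.g. v·mv = vmv.
The next term joins mvvmvvmvmvvmv and vmvmvvmvmvvmvvmvmvvmv.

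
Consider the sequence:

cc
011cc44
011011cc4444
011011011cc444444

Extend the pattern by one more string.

Each term wraps the previous one in 011 on the left and 44 on the right.
Applying this once more to 011011011cc444444:

011011011011cc44444444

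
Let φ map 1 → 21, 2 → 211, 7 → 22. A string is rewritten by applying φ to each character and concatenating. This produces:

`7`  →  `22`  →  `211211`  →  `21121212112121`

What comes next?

Replace each of the 14 characters of 21121212112121 in place — 211 21 21 211 21 211 21 211 21 21 211 21 211 21 — and concatenate.

2112121211212112121121212112121121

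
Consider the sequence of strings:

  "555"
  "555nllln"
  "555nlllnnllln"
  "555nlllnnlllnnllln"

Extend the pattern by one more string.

555nlllnnlllnnlllnnllln

The strings grow by a fixed suffix nllln each time.
So the next term is 555nlllnnlllnnllln·nllln.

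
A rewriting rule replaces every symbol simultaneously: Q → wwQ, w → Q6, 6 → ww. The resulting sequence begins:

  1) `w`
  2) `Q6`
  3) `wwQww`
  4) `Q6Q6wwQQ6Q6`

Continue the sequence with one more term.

Apply φ to Q6Q6wwQQ6Q6 symbol by symbol: Q→wwQ, 6→ww, Q→wwQ, 6→ww, w→Q6, w→Q6, Q→wwQ, Q→wwQ, 6→ww, Q→wwQ, 6→ww; joined: wwQ ww wwQ ww Q6 Q6 wwQ wwQ ww wwQ ww.

wwQwwwwQwwQ6Q6wwQwwQwwwwQww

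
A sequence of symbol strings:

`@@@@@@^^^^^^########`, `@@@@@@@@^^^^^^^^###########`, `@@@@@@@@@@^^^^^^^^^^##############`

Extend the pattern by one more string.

Term n consists of 2n @'s, followed by 2n ^'s, followed by 3n-1 #'s, where the shown terms are n = 3, 4, 5.
Setting n = 6 gives 12, 12, 17 characters in each block.

@@@@@@@@@@@@^^^^^^^^^^^^#################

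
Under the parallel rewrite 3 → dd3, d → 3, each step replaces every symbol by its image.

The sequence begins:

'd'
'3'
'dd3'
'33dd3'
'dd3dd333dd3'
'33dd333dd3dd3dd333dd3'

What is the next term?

Applying the rule to each of the 21 symbols of 33dd333dd3dd3dd333dd3 gives the pieces dd3 dd3 3 3 dd3 dd3 dd3 3 3 dd3 3 3 dd3 3 3 dd3 dd3 dd3 3 3 dd3, which concatenate to the answer.

dd3dd333dd3dd3dd333dd333dd333dd3dd3dd333dd3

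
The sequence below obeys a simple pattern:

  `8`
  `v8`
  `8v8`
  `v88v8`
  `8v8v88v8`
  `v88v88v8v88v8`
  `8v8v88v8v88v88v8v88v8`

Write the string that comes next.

This is a Fibonacci-style word recurrence s(k) = s(k−2)·s(k−1): e.g. 8·v8 = 8v8.
So term 8 is v88v88v8v88v8·8v8v88v8v88v88v8v88v8.

v88v88v8v88v88v8v88v8v88v88v8v88v8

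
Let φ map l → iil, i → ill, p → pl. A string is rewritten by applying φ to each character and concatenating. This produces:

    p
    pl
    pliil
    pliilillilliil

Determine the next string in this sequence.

pliilillilliililliiliililliiliilillilliil

φ(pliilillilliil) expands symbol-by-symbol to pl iil ill ill iil ill iil iil ill iil iil ill ill iil; joining the 14 pieces gives the next term.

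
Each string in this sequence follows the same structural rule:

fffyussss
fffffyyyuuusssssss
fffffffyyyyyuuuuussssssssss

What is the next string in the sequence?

Each string has the form f^{2n+1} y^{2n-1} u^{2n-1} s^{3n+1} (n = 1, 2, …).
Setting n = 4 gives 9, 7, 7, 13 characters in each block.

fffffffffyyyyyyyuuuuuuusssssssssssss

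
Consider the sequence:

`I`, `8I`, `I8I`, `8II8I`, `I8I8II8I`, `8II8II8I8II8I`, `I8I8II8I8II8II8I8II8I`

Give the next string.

8II8II8I8II8II8I8II8I8II8II8I8II8I

This is a Fibonacci-style word recurrence s(k) = s(k−2)·s(k−1): e.g. I·8I = I8I.
The next term joins 8II8II8I8II8I and I8I8II8I8II8II8I8II8I.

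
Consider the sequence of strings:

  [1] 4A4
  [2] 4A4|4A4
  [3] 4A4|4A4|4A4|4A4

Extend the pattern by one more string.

Every step duplicates the string with '|' between the halves.
Doubling 4A4|4A4|4A4|4A4 with '|' between the halves:

4A4|4A4|4A4|4A4|4A4|4A4|4A4|4A4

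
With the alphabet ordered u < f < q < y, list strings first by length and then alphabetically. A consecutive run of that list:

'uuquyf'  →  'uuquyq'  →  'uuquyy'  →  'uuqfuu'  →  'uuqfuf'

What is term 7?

uuqfuy

Stepping forward 2 times from uuqfuf: uuqfuf → uuqfuq, then the target.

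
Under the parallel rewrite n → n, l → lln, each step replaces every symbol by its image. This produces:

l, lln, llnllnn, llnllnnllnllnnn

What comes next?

Rewriting the 15 symbols of llnllnnllnllnnn one by one yields lln lln n lln lln n n lln lln n lln lln n n n; concatenated:

llnllnnllnllnnnllnllnnllnllnnnn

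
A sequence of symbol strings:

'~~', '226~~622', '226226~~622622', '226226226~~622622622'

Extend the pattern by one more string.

226226226226~~622622622622

s(k+1) = 226·s(k)·622, so each term gains 226 as a prefix and 622 as a suffix.
One more step from 226226226~~622622622 gives the answer.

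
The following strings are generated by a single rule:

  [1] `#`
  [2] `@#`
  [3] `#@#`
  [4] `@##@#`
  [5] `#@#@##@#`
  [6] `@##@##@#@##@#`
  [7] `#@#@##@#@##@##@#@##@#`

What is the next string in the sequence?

From term 3 onward, concatenate the second-to-last term with the last: #·@# = #@#, @#·#@# = @##@#, …
Continuing: @##@##@#@##@# · #@#@##@#@##@##@#@##@# gives term 8.

@##@##@#@##@##@#@##@#@##@##@#@##@#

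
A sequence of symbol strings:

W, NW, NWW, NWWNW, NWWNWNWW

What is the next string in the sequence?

NWWNWNWWNWWNW

From term 3 onward, concatenate the last term with the second-to-last: NW·W = NWW, NWW·NW = NWWNW, …
So term 6 is NWWNWNWW·NWWNW.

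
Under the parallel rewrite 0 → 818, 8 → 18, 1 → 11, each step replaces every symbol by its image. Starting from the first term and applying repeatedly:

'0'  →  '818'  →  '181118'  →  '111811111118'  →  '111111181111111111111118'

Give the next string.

Replace each of the 24 characters of 111111181111111111111118 in place — 11 11 11 11 11 11 11 18 11 11 11 11 11 11 11 11 11 11 11 11 11 11 11 18 — and concatenate.

111111111111111811111111111111111111111111111118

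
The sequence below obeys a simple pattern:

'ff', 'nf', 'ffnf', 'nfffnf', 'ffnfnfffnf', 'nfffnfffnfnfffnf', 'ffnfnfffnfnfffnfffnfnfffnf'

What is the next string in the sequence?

From term 3 onward, concatenate the second-to-last term with the last: ff·nf = ffnf, nf·ffnf = nfffnf, …
So term 8 is nfffnfffnfnfffnf·ffnfnfffnfnfffnfffnfnfffnf.

nfffnfffnfnfffnfffnfnfffnfnfffnfffnfnfffnf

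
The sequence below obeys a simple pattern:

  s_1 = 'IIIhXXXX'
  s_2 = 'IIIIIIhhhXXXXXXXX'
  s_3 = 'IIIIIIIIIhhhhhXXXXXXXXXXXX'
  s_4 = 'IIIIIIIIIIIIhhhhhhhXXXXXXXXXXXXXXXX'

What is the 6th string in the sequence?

IIIIIIIIIIIIIIIIIIhhhhhhhhhhhXXXXXXXXXXXXXXXXXXXXXXXX

Reading off run lengths: I runs 3, 6, 9, 12; h runs 1, 3, 5, 7; X runs 4, 8, 12, 16 — each is linear in n (n = 1, 2, …).
For term 6, n = 6, so the run lengths are 18, 11, 24.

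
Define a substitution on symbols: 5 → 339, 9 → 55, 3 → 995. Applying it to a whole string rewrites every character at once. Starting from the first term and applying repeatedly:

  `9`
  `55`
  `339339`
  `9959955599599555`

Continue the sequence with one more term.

φ(9959955599599555) expands symbol-by-symbol to 55 55 339 55 55 339 339 339 55 55 339 55 55 339 339 339; joining the 16 pieces gives the next term.

5555339555533933933955553395555339339339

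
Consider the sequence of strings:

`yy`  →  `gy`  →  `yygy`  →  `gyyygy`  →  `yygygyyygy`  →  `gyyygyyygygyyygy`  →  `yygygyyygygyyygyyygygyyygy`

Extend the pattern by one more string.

This is a Fibonacci-style word recurrence s(k) = s(k−2)·s(k−1): e.g. yy·gy = yygy.
Continuing: gyyygyyygygyyygy · yygygyyygygyyygyyygygyyygy gives term 8.

gyyygyyygygyyygyyygygyyygygyyygyyygygyyygy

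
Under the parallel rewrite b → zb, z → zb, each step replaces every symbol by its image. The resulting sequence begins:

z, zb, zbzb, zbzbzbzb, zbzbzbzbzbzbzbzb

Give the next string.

Replace each of the 16 characters of zbzbzbzbzbzbzbzb in place — zb zb zb zb zb zb zb zb zb zb zb zb zb zb zb zb — and concatenate.

zbzbzbzbzbzbzbzbzbzbzbzbzbzbzbzb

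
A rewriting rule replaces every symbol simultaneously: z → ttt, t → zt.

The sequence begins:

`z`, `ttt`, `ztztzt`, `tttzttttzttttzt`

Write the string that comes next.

ztztzttttztztztzttttztztztzttttzt

Applying the rule to each of the 15 symbols of tttzttttzttttzt gives the pieces zt zt zt ttt zt zt zt zt ttt zt zt zt zt ttt zt, which concatenate to the answer.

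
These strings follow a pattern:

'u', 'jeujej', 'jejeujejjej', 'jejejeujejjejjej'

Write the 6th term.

s(k+1) = je·s(k)·jej, so each term gains je as a prefix and jej as a suffix.
From jejejeujejjejjej, 2 further steps: jejejeujejjejjej → jejejejeujejjejjejjej → (answer).

jejejejejeujejjejjejjejjej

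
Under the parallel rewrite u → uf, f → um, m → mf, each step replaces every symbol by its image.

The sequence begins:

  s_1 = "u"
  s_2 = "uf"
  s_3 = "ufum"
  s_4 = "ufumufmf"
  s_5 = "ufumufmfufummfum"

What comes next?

ufumufmfufummfumufumufmfmfumufmf

φ(ufumufmfufummfum) expands symbol-by-symbol to uf um uf mf uf um mf um uf um uf mf mf um uf mf; joining the 16 pieces gives the next term.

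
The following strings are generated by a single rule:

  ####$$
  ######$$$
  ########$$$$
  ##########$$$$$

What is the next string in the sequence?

############$$$$$$

Reading off run lengths: # runs 4, 6, 8, 10; $ runs 2, 3, 4, 5 — each is linear in n, where the shown terms are n = 2, 3, 4, 5.
Setting n = 6 gives 12, 6 characters in each block.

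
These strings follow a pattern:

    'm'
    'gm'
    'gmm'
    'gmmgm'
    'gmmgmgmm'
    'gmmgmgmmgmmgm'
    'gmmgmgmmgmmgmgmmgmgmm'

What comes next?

gmmgmgmmgmmgmgmmgmgmmgmmgmgmmgmmgm

This is a Fibonacci-style word recurrence s(k) = s(k−1)·s(k−2): e.g. gm·m = gmm.
So term 8 is gmmgmgmmgmmgmgmmgmgmm·gmmgmgmmgmmgm.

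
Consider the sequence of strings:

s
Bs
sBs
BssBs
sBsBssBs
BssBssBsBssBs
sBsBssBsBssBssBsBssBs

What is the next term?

BssBssBsBssBssBsBssBsBssBssBsBssBs

Each term (from the third on) is the two preceding terms concatenated in order: term 3 = s·Bs = sBs.
Continuing: BssBssBsBssBs · sBsBssBsBssBssBsBssBs gives term 8.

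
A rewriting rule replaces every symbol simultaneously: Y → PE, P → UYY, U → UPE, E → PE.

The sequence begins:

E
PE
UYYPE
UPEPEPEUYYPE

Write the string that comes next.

UPEUYYPEUYYPEUYYPEUPEPEPEUYYPE

Expanding UPEPEPEUYYPE: U→UPE, P→UYY, E→PE, P→UYY, E→PE, P→UYY, E→PE, U→UPE, Y→PE, Y→PE, P→UYY, E→PE. Concatenated: UPE UYY PE UYY PE UYY PE UPE PE PE UYY PE.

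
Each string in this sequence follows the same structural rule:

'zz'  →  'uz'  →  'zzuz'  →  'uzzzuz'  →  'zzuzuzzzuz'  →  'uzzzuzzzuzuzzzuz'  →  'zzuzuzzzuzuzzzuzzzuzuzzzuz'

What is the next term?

This is a Fibonacci-style word recurrence s(k) = s(k−2)·s(k−1): e.g. zz·uz = zzuz.
So term 8 is uzzzuzzzuzuzzzuz·zzuzuzzzuzuzzzuzzzuzuzzzuz.

uzzzuzzzuzuzzzuzzzuzuzzzuzuzzzuzzzuzuzzzuz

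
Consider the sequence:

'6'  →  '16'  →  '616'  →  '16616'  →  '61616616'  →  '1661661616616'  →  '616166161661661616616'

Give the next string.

This is a Fibonacci-style word recurrence s(k) = s(k−2)·s(k−1): e.g. 6·16 = 616.
So term 8 is 1661661616616·616166161661661616616.

1661661616616616166161661661616616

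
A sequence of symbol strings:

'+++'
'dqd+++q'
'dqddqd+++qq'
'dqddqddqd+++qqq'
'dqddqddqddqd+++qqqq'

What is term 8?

Every step adds dqd to the front and q to the end of the previous string.
From dqddqddqddqd+++qqqq, 3 further steps: dqddqddqddqd+++qqqq → dqddqddqddqddqd+++qqqqq → dqddqddqddqddqddqd+++qqqqqq → (answer).

dqddqddqddqddqddqddqd+++qqqqqqq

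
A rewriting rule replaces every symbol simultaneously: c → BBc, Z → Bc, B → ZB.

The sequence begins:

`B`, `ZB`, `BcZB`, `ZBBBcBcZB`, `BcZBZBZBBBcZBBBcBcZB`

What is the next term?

ZBBBcBcZBBcZBBcZBZBZBBBcBcZBZBZBBBcZBBBcBcZB

φ(BcZBZBZBBBcZBBBcBcZB) expands symbol-by-symbol to ZB BBc Bc ZB Bc ZB Bc ZB ZB ZB BBc Bc ZB ZB ZB BBc ZB BBc Bc ZB; joining the 20 pieces gives the next term.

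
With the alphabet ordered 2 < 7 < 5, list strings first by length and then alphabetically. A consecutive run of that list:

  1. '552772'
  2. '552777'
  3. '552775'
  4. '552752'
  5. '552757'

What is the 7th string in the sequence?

552522

Stepping forward 2 times from 552757: 552757 → 552755, then the target.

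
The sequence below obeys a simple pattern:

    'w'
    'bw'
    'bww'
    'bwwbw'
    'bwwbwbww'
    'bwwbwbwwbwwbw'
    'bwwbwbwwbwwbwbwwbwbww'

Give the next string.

From term 3 onward, concatenate the last term with the second-to-last: bw·w = bww, bww·bw = bwwbw, …
Continuing: bwwbwbwwbwwbwbwwbwbww · bwwbwbwwbwwbw gives term 8.

bwwbwbwwbwwbwbwwbwbwwbwwbwbwwbwwbw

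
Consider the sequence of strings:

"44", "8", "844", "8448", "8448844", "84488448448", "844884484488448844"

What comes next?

Each term (from the third on) is the previous term followed by the one before it: term 3 = 8·44 = 844.
The next term joins 844884484488448844 and 84488448448.

84488448448844884484488448448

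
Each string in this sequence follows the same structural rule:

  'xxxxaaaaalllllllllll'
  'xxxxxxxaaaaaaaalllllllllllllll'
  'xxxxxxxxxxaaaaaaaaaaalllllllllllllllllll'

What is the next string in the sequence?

xxxxxxxxxxxxxaaaaaaaaaaaaaalllllllllllllllllllllll

Term n consists of 3n-2 x's, followed by 3n-1 a's, followed by 4n+3 l's, where the shown terms are n = 2, 3, 4.
Setting n = 5 gives 13, 14, 23 characters in each block.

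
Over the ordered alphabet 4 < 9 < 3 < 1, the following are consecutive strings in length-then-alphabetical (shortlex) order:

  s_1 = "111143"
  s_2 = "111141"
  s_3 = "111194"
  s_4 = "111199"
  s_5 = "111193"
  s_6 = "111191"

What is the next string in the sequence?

Treat 111191 as a base-4 numeral over the given alphabet and add one, carrying through any trailing 1's.

111134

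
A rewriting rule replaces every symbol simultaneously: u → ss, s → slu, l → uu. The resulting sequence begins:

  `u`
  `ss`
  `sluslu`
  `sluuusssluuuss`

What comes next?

Applying the rule to each of the 14 symbols of sluuusssluuuss gives the pieces slu uu ss ss ss slu slu slu uu ss ss ss slu slu, which concatenate to the answer.

sluuusssssssluslusluuusssssssluslu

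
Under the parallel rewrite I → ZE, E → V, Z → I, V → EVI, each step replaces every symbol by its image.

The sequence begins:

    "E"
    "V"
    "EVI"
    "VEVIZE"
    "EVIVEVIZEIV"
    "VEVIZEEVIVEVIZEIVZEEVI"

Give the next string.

EVIVEVIZEIVVEVIZEEVIVEVIZEIVZEEVIIVVEVIZE

φ(VEVIZEEVIVEVIZEIVZEEVI) expands symbol-by-symbol to EVI V EVI ZE I V V EVI ZE EVI V EVI ZE I V ZE EVI I V V EVI ZE; joining the 22 pieces gives the next term.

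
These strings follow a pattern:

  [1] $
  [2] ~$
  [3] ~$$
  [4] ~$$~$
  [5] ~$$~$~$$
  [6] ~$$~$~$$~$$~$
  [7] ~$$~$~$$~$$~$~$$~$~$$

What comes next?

~$$~$~$$~$$~$~$$~$~$$~$$~$~$$~$$~$

From term 3 onward, concatenate the last term with the second-to-last: ~$·$ = ~$$, ~$$·~$ = ~$$~$, …
The next term joins ~$$~$~$$~$$~$~$$~$~$$ and ~$$~$~$$~$$~$.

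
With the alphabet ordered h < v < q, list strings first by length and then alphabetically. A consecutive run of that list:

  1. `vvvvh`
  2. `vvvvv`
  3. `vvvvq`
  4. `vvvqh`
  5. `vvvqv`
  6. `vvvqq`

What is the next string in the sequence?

Treat vvvqq as a base-3 numeral over the given alphabet and add one, carrying through any trailing q's.

vvqhh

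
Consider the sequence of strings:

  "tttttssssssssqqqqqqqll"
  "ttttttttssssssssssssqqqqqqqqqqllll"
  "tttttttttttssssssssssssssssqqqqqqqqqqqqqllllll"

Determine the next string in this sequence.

Term n consists of 3n-1 t's, followed by 4n s's, followed by 3n+1 q's, followed by 2n-2 l's, where the shown terms are n = 2, 3, 4.
Setting n = 5 gives 14, 20, 16, 8 characters in each block.

ttttttttttttttssssssssssssssssssssqqqqqqqqqqqqqqqqllllllll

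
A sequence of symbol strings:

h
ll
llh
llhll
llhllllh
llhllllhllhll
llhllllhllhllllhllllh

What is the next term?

This is a Fibonacci-style word recurrence s(k) = s(k−1)·s(k−2): e.g. ll·h = llh.
Continuing: llhllllhllhllllhllllh · llhllllhllhll gives term 8.

llhllllhllhllllhllllhllhllllhllhll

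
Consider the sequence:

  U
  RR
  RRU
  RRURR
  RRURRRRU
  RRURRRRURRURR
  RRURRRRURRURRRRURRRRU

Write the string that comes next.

From term 3 onward, concatenate the last term with the second-to-last: RR·U = RRU, RRU·RR = RRURR, …
So term 8 is RRURRRRURRURRRRURRRRU·RRURRRRURRURR.

RRURRRRURRURRRRURRRRURRURRRRURRURR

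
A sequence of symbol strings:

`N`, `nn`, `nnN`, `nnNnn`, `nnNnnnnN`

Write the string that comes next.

Each term (from the third on) is the previous term followed by the one before it: term 3 = nn·N = nnN.
The next term joins nnNnnnnN and nnNnn.

nnNnnnnNnnNnn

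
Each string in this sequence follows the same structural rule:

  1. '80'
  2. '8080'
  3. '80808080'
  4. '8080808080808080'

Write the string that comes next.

80808080808080808080808080808080

Every step duplicates the string.
One more doubling of 8080808080808080 gives the answer.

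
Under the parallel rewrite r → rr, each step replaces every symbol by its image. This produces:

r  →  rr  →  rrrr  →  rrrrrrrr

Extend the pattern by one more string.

rrrrrrrrrrrrrrrr

Apply φ to rrrrrrrr symbol by symbol: r→rr, r→rr, r→rr, r→rr, r→rr, r→rr, r→rr, r→rr; joined: rr rr rr rr rr rr rr rr.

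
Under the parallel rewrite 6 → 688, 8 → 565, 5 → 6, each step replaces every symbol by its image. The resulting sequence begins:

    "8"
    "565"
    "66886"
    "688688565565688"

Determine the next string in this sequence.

Replace each of the 15 characters of 688688565565688 in place — 688 565 565 688 565 565 6 688 6 6 688 6 688 565 565 — and concatenate.

6885655656885655656688666886688565565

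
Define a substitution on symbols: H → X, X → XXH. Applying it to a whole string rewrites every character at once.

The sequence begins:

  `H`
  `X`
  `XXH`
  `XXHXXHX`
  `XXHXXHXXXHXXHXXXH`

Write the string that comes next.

φ(XXHXXHXXXHXXHXXXH) expands symbol-by-symbol to XXH XXH X XXH XXH X XXH XXH XXH X XXH XXH X XXH XXH XXH X; joining the 17 pieces gives the next term.

XXHXXHXXXHXXHXXXHXXHXXHXXXHXXHXXXHXXHXXHX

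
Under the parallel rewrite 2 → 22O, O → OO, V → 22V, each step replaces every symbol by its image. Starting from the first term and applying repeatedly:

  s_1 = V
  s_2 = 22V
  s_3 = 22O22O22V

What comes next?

22O22OOO22O22OOO22O22O22V

Apply φ to 22O22O22V symbol by symbol: 2→22O, 2→22O, O→OO, 2→22O, 2→22O, O→OO, 2→22O, 2→22O, V→22V; joined: 22O 22O OO 22O 22O OO 22O 22O 22V.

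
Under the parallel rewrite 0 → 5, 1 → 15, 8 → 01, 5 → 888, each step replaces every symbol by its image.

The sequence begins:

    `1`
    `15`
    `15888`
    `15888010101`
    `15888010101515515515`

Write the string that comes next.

Replace each of the 20 characters of 15888010101515515515 in place — 15 888 01 01 01 5 15 5 15 5 15 888 15 888 888 15 888 888 15 888 — and concatenate.

15888010101515515515888158888881588888815888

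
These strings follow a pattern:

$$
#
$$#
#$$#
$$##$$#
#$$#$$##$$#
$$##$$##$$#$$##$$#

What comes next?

This is a Fibonacci-style word recurrence s(k) = s(k−2)·s(k−1): e.g. $$·# = $$#.
Continuing: #$$#$$##$$# · $$##$$##$$#$$##$$# gives term 8.

#$$#$$##$$#$$##$$##$$#$$##$$#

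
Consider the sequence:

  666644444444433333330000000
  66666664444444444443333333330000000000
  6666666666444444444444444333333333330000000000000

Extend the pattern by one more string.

Reading off run lengths: 6 runs 4, 7, 10; 4 runs 9, 12, 15; 3 runs 7, 9, 11; 0 runs 7, 10, 13 — each is linear in n, where the shown terms are n = 2, 3, 4.
Setting n = 5 gives 13, 18, 13, 16 characters in each block.

666666666666644444444444444444433333333333330000000000000000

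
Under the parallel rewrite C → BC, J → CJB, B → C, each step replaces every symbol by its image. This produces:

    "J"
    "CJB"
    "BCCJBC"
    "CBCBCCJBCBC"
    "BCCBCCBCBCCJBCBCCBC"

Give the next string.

Rewriting the 19 symbols of BCCBCCBCBCCJBCBCCBC one by one yields C BC BC C BC BC C BC C BC BC CJB C BC C BC BC C BC; concatenated:

CBCBCCBCBCCBCCBCBCCJBCBCCBCBCCBC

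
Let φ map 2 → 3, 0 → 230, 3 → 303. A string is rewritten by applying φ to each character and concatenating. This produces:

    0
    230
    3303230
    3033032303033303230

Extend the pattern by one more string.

30323030330323030333032303032303033033032303033303230

Applying the rule to each of the 19 symbols of 3033032303033303230 gives the pieces 303 230 303 303 230 303 3 303 230 303 230 303 303 303 230 303 3 303 230, which concatenate to the answer.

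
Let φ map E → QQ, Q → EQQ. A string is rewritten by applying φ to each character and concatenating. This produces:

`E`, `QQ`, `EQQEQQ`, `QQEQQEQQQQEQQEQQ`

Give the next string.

Replace each of the 16 characters of QQEQQEQQQQEQQEQQ in place — EQQ EQQ QQ EQQ EQQ QQ EQQ EQQ EQQ EQQ QQ EQQ EQQ QQ EQQ EQQ — and concatenate.

EQQEQQQQEQQEQQQQEQQEQQEQQEQQQQEQQEQQQQEQQEQQ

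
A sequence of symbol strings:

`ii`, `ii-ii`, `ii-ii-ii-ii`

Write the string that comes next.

ii-ii-ii-ii-ii-ii-ii-ii

Every step duplicates the string with '-' between the halves.
So the next term is two copies of ii-ii-ii-ii with '-' between the halves.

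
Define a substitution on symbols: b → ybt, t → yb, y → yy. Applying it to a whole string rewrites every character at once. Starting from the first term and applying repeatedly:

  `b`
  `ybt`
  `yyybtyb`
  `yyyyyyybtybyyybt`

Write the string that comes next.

yyyyyyyyyyyyyyybtybyyybtyyyyyyybtyb

φ(yyyyyyybtybyyybt) expands symbol-by-symbol to yy yy yy yy yy yy yy ybt yb yy ybt yy yy yy ybt yb; joining the 16 pieces gives the next term.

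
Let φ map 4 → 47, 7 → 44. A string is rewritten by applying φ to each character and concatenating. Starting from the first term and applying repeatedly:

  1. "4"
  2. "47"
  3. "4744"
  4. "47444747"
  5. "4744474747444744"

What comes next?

Rewriting the 16 symbols of 4744474747444744 one by one yields 47 44 47 47 47 44 47 44 47 44 47 47 47 44 47 47; concatenated:

47444747474447444744474747444747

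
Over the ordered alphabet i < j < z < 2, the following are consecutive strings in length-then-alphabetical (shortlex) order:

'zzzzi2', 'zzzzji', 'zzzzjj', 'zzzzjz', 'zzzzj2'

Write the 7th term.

Continuing the enumeration 2 steps past zzzzj2: zzzzj2 → zzzzzi → (answer).

zzzzzj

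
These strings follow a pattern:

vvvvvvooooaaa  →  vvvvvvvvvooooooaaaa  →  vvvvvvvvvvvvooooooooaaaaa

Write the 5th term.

The n-th term is 3n v's then 2n o's then n+1 a's, where the shown terms are n = 2, 3, 4.
For term 5, n = 6, so the run lengths are 18, 12, 7.

vvvvvvvvvvvvvvvvvvooooooooooooaaaaaaa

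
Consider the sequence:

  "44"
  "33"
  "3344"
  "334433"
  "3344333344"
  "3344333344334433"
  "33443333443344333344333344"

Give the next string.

This is a Fibonacci-style word recurrence s(k) = s(k−1)·s(k−2): e.g. 33·44 = 3344.
So term 8 is 33443333443344333344333344·3344333344334433.

334433334433443333443333443344333344334433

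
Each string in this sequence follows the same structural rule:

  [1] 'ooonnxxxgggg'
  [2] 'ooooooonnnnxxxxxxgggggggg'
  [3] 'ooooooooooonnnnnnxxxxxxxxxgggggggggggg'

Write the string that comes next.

ooooooooooooooonnnnnnnnxxxxxxxxxxxxgggggggggggggggg

Each string has the form o^{4n-1} n^{2n} x^{3n} g^{4n} (n = 1, 2, …).
At n = 4 the blocks have lengths 15, 8, 12, 16.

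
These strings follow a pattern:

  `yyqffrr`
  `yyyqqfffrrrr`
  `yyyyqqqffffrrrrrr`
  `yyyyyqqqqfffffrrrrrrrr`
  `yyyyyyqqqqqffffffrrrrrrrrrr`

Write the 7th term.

Each string has the form y^{n+1} q^{n} f^{n+1} r^{2n} (n = 1, 2, …).
Setting n = 7 gives 8, 7, 8, 14 characters in each block.

yyyyyyyyqqqqqqqffffffffrrrrrrrrrrrrrr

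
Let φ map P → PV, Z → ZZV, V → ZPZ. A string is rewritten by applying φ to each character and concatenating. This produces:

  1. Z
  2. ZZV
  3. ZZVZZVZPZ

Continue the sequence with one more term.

ZZVZZVZPZZZVZZVZPZZZVPVZZV

Rewriting each symbol of ZZVZZVZPZ: Z→ZZV, Z→ZZV, V→ZPZ, Z→ZZV, Z→ZZV, V→ZPZ, Z→ZZV, P→PV, Z→ZZV, which concatenates to ZZV ZZV ZPZ ZZV ZZV ZPZ ZZV PV ZZV.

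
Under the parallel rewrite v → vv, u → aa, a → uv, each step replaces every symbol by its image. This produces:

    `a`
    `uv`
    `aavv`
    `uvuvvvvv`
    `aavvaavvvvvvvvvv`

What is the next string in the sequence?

Rewriting the 16 symbols of aavvaavvvvvvvvvv one by one yields uv uv vv vv uv uv vv vv vv vv vv vv vv vv vv vv; concatenated:

uvuvvvvvuvuvvvvvvvvvvvvvvvvvvvvv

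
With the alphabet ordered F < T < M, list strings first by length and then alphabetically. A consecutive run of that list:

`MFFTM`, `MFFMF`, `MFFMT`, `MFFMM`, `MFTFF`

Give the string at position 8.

MFTTF

Continuing the enumeration 3 steps past MFTFF: MFTFF → MFTFT → MFTFM → (answer).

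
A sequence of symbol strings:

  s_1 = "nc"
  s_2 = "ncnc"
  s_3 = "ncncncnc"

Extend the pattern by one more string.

Every step duplicates the string.
So the next term is two copies of ncncncnc.

ncncncncncncncnc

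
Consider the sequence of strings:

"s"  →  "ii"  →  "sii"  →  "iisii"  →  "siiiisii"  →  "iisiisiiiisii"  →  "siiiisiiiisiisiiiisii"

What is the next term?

iisiisiiiisiisiiiisiiiisiisiiiisii

From term 3 onward, concatenate the second-to-last term with the last: s·ii = sii, ii·sii = iisii, …
The next term joins iisiisiiiisii and siiiisiiiisiisiiiisii.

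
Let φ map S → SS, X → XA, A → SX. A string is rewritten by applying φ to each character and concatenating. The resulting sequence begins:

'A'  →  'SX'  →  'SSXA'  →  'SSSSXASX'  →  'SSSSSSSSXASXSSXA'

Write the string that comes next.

Applying the rule to each of the 16 symbols of SSSSSSSSXASXSSXA gives the pieces SS SS SS SS SS SS SS SS XA SX SS XA SS SS XA SX, which concatenate to the answer.

SSSSSSSSSSSSSSSSXASXSSXASSSSXASX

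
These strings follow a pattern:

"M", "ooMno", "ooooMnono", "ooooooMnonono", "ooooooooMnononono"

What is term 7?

s(k+1) = oo·s(k)·no, so each term gains oo as a prefix and no as a suffix.
From ooooooooMnononono, 2 further steps: ooooooooMnononono → ooooooooooMnonononono → (answer).

ooooooooooooMnononononono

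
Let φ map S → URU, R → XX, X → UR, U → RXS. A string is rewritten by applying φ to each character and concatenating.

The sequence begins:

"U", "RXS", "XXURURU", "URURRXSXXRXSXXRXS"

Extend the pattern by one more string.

RXSXXRXSXXXXURURUURURXXURURUURURXXURURU

Replace each of the 17 characters of URURRXSXXRXSXXRXS in place — RXS XX RXS XX XX UR URU UR UR XX UR URU UR UR XX UR URU — and concatenate.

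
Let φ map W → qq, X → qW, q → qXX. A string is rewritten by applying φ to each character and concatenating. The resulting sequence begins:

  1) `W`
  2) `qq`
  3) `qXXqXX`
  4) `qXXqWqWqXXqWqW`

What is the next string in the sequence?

Applying the rule to each of the 14 symbols of qXXqWqWqXXqWqW gives the pieces qXX qW qW qXX qq qXX qq qXX qW qW qXX qq qXX qq, which concatenate to the answer.

qXXqWqWqXXqqqXXqqqXXqWqWqXXqqqXXqq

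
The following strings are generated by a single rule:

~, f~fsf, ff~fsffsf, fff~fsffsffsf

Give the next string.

Each term wraps the previous one in f on the left and fsf on the right.
Applying this once more to fff~fsffsffsf:

ffff~fsffsffsffsf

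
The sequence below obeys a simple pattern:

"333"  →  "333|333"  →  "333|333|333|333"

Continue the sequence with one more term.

Each string is two copies of the previous one joined by '|'.
Doubling 333|333|333|333 with '|' between the halves:

333|333|333|333|333|333|333|333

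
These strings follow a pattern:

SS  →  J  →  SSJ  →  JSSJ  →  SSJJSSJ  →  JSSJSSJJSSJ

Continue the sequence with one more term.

Each term (from the third on) is the two preceding terms concatenated in order: term 3 = SS·J = SSJ.
The next term joins SSJJSSJ and JSSJSSJJSSJ.

SSJJSSJJSSJSSJJSSJ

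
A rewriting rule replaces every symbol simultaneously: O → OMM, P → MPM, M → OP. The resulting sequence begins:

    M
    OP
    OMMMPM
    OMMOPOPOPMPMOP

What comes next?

Applying the rule to each of the 14 symbols of OMMOPOPOPMPMOP gives the pieces OMM OP OP OMM MPM OMM MPM OMM MPM OP MPM OP OMM MPM, which concatenate to the answer.

OMMOPOPOMMMPMOMMMPMOMMMPMOPMPMOPOMMMPM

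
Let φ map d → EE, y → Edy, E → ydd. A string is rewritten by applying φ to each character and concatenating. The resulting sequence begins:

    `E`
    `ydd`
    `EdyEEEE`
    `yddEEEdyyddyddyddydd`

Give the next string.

EdyEEEEyddyddyddEEEdyEdyEEEEEdyEEEEEdyEEEEEdyEEEE

Replace each of the 20 characters of yddEEEdyyddyddyddydd in place — Edy EE EE ydd ydd ydd EE Edy Edy EE EE Edy EE EE Edy EE EE Edy EE EE — and concatenate.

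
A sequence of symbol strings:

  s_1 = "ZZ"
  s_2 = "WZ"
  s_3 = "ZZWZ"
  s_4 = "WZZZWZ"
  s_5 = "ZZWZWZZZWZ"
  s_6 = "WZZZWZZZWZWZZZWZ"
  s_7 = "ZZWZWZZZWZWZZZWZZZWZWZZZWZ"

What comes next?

WZZZWZZZWZWZZZWZZZWZWZZZWZWZZZWZZZWZWZZZWZ

Each term (from the third on) is the two preceding terms concatenated in order: term 3 = ZZ·WZ = ZZWZ.
So term 8 is WZZZWZZZWZWZZZWZ·ZZWZWZZZWZWZZZWZZZWZWZZZWZ.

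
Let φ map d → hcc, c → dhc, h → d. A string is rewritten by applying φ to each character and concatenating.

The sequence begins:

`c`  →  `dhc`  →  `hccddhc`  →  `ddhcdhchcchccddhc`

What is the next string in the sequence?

hcchccddhchccddhcddhcdhcddhcdhchcchccddhc

φ(ddhcdhchcchccddhc) expands symbol-by-symbol to hcc hcc d dhc hcc d dhc d dhc dhc d dhc dhc hcc hcc d dhc; joining the 17 pieces gives the next term.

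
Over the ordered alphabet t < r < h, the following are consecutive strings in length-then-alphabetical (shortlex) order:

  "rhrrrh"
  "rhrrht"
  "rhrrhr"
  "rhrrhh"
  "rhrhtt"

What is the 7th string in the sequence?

rhrhth

Advancing 2 positions from rhrhtt through rhrhtt → rhrhtr reaches term 7.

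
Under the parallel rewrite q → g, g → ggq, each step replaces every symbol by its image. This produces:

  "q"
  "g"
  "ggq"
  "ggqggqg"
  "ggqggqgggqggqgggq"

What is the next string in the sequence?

ggqggqgggqggqgggqggqggqgggqggqgggqggqggqg

Replace each of the 17 characters of ggqggqgggqggqgggq in place — ggq ggq g ggq ggq g ggq ggq ggq g ggq ggq g ggq ggq ggq g — and concatenate.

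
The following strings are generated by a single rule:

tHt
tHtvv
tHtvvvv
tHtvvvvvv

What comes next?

Each term is the previous one with vv appended.
One more step from tHtvvvvvv gives the answer.

tHtvvvvvvvv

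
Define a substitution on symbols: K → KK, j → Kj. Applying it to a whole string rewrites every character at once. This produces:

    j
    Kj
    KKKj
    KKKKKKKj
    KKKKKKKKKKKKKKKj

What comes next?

KKKKKKKKKKKKKKKKKKKKKKKKKKKKKKKj

Applying the rule to each of the 16 symbols of KKKKKKKKKKKKKKKj gives the pieces KK KK KK KK KK KK KK KK KK KK KK KK KK KK KK Kj, which concatenate to the answer.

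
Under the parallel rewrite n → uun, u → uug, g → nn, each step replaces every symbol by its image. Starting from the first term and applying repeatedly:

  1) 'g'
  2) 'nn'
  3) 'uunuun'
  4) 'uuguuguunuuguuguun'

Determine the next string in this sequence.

Replace each of the 18 characters of uuguuguunuuguuguun in place — uug uug nn uug uug nn uug uug uun uug uug nn uug uug nn uug uug uun — and concatenate.

uuguugnnuuguugnnuuguuguunuuguugnnuuguugnnuuguuguun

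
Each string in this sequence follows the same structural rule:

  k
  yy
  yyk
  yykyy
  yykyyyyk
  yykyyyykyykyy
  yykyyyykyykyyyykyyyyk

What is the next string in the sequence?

yykyyyykyykyyyykyyyykyykyyyykyykyy

Each term (from the third on) is the previous term followed by the one before it: term 3 = yy·k = yyk.
So term 8 is yykyyyykyykyyyykyyyyk·yykyyyykyykyy.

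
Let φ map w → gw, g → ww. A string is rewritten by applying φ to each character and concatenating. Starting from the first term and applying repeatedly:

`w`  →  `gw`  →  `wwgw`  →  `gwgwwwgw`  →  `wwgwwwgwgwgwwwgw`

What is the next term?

φ(wwgwwwgwgwgwwwgw) expands symbol-by-symbol to gw gw ww gw gw gw ww gw ww gw ww gw gw gw ww gw; joining the 16 pieces gives the next term.

gwgwwwgwgwgwwwgwwwgwwwgwgwgwwwgw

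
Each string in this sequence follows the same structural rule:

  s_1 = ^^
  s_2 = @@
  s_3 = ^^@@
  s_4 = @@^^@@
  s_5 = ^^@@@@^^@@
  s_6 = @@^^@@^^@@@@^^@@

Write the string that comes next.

^^@@@@^^@@@@^^@@^^@@@@^^@@

Each term (from the third on) is the two preceding terms concatenated in order: term 3 = ^^·@@ = ^^@@.
Continuing: ^^@@@@^^@@ · @@^^@@^^@@@@^^@@ gives term 7.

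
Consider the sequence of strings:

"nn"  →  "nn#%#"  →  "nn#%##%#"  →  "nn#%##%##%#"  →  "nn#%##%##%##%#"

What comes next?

Each term is the previous one with #%# appended.
One more step from nn#%##%##%##%# gives the answer.

nn#%##%##%##%##%#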